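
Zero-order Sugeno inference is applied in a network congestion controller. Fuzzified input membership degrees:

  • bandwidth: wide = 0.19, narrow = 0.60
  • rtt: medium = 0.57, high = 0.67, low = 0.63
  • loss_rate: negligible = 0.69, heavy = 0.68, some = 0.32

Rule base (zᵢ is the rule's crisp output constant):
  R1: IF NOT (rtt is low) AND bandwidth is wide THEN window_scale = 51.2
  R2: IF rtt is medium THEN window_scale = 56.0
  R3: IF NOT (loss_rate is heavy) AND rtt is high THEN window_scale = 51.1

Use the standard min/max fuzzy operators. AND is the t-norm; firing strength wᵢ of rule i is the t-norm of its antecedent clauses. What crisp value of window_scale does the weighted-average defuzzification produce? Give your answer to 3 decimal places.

R1 (z=51.2): ¬low=1−0.63=0.37, wide=0.19; AND[min(a, b)] → w = 0.19
R2 (z=56.0): medium=0.57 → w = 0.57
R3 (z=51.1): ¬heavy=1−0.68=0.32, high=0.67; AND[min(a, b)] → w = 0.32
Weighted average = (0.19·51.2 + 0.57·56.0 + 0.32·51.1) / (0.19 + 0.57 + 0.32)
  = 58.0000 / 1.0800 = 53.704

53.704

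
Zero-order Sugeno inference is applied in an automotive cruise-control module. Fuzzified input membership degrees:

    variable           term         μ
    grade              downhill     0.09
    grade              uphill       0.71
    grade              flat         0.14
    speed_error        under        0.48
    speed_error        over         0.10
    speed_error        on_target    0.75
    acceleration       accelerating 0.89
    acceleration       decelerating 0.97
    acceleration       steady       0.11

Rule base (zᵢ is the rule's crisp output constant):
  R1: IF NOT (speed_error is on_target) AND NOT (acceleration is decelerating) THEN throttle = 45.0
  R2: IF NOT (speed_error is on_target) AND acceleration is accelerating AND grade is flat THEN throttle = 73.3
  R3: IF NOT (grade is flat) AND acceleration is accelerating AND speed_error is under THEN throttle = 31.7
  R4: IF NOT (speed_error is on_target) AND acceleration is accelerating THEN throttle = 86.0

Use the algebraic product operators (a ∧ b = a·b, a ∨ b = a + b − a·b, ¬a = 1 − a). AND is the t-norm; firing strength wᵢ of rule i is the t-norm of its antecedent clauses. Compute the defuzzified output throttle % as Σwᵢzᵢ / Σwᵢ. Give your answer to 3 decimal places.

53.142

R1 (z=45.0): ¬on_target=1−0.75=0.25, ¬decelerating=1−0.97=0.03; AND[a·b] → w = 0.0075
R2 (z=73.3): ¬on_target=1−0.75=0.25, accelerating=0.89, flat=0.14; AND[a·b] → w = 0.0312
R3 (z=31.7): ¬flat=1−0.14=0.86, accelerating=0.89, under=0.48; AND[a·b] → w = 0.3674
R4 (z=86.0): ¬on_target=1−0.75=0.25, accelerating=0.89; AND[a·b] → w = 0.2225
Weighted average = (0.0075·45.0 + 0.0312·73.3 + 0.3674·31.7 + 0.2225·86.0) / (0.0075 + 0.0312 + 0.3674 + 0.2225)
  = 33.4021 / 0.6285 = 53.142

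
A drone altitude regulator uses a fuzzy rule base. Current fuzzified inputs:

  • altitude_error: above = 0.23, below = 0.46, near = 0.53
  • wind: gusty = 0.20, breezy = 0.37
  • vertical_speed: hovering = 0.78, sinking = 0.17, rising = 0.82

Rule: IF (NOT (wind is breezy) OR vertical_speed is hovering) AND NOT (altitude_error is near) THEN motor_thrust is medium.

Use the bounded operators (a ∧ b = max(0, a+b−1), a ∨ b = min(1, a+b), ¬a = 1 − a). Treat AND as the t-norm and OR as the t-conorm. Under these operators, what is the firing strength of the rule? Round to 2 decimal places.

firing strength: (¬breezy=1−0.37=0.63 OR hovering=0.78) = 1.00; AND[max(0, a+b−1)] with ¬near=1−0.53=0.47 → w = 0.47

0.47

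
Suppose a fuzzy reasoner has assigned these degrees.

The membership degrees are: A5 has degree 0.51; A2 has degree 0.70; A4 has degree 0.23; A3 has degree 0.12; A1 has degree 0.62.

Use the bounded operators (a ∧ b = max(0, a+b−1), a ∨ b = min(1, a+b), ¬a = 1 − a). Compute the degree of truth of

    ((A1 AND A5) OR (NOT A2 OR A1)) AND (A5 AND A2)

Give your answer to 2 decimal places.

A1 AND A5 = max(0, a+b−1) on (0.62, 0.51) = 0.13
NOT A2 = 1 − 0.70 = 0.30
NOT A2 OR A1 = min(1, a+b) on (0.30, 0.62) = 0.92
(A1 AND A5) OR (NOT A2 OR A1) = min(1, a+b) on (0.13, 0.92) = 1.00
A5 AND A2 = max(0, a+b−1) on (0.51, 0.70) = 0.21
((A1 AND A5) OR (NOT A2 OR A1)) AND (A5 AND A2) = max(0, a+b−1) on (1.00, 0.21) = 0.21

0.21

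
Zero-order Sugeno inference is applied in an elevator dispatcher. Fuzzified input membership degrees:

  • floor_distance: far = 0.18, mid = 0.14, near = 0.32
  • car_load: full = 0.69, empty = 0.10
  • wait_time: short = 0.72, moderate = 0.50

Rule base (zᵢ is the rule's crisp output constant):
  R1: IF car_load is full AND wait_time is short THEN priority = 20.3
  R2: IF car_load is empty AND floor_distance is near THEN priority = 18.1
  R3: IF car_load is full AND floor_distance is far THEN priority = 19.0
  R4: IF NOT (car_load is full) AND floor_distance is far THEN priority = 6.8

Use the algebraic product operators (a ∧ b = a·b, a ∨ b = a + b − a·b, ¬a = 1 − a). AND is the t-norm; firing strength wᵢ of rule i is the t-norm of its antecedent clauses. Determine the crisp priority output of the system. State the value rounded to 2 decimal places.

R1 (z=20.3): full=0.69, short=0.72; AND[a·b] → w = 0.4968
R2 (z=18.1): empty=0.10, near=0.32; AND[a·b] → w = 0.0320
R3 (z=19.0): full=0.69, far=0.18; AND[a·b] → w = 0.1242
R4 (z=6.8): ¬full=1−0.69=0.31, far=0.18; AND[a·b] → w = 0.0558
Weighted average = (0.4968·20.3 + 0.0320·18.1 + 0.1242·19.0 + 0.0558·6.8) / (0.4968 + 0.0320 + 0.1242 + 0.0558)
  = 13.4035 / 0.7088 = 18.91

18.91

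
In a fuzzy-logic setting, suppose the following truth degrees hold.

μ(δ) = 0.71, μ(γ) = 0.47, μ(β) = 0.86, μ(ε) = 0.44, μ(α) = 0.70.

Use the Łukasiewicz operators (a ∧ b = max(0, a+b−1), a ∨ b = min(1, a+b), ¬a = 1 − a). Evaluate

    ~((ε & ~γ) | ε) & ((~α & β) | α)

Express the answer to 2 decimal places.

~γ = 1 − 0.47 = 0.53
ε & ~γ = max(0, a+b−1) on (0.44, 0.53) = 0.00
(ε & ~γ) | ε = min(1, a+b) on (0.00, 0.44) = 0.44
~((ε & ~γ) | ε) = 1 − 0.44 = 0.56
~α = 1 − 0.70 = 0.30
~α & β = max(0, a+b−1) on (0.30, 0.86) = 0.16
(~α & β) | α = min(1, a+b) on (0.16, 0.70) = 0.86
~((ε & ~γ) | ε) & ((~α & β) | α) = max(0, a+b−1) on (0.56, 0.86) = 0.42

0.42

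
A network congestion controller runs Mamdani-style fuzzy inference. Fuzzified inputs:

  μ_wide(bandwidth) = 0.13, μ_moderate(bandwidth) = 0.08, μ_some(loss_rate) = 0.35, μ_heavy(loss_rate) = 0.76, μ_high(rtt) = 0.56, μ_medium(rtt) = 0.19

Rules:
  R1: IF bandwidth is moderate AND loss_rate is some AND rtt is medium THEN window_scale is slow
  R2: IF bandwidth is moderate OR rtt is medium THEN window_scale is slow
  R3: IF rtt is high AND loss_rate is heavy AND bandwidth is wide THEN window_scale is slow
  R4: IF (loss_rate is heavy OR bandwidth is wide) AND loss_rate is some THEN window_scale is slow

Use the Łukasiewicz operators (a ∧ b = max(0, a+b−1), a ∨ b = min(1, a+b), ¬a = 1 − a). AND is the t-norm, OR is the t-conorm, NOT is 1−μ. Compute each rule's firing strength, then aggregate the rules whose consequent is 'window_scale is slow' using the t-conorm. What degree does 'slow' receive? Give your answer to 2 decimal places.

R1: moderate=0.08, some=0.35, medium=0.19; AND[max(0, a+b−1)] → w = 0.00
R2: moderate=0.08, medium=0.19; OR[min(1, a+b)] → w = 0.27
R3: high=0.56, heavy=0.76, wide=0.13; AND[max(0, a+b−1)] → w = 0.00
R4: (heavy=0.76 OR wide=0.13) = 0.89; AND[max(0, a+b−1)] with some=0.35 → w = 0.24
Rules with consequent 'slow': {R1, R2, R3, R4} → strengths 0.00, 0.27, 0.00, 0.24
Aggregate via t-conorm [min(1, a+b)]: 0.51

0.51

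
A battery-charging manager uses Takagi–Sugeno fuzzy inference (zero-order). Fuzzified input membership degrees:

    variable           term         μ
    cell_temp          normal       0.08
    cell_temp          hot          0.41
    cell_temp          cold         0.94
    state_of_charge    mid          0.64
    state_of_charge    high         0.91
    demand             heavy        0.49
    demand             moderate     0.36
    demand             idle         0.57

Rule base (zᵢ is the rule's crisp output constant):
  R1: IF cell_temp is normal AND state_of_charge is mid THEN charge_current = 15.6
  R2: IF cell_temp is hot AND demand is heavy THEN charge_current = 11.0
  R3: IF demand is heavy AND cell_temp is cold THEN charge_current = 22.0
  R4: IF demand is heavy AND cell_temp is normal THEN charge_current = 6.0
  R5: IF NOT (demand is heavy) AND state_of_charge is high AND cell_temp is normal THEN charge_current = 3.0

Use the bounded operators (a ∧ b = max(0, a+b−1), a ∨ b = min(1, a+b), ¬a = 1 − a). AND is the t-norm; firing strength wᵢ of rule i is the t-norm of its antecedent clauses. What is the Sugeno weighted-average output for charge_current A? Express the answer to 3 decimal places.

R1 (z=15.6): normal=0.08, mid=0.64; AND[max(0, a+b−1)] → w = 0.00
R2 (z=11.0): hot=0.41, heavy=0.49; AND[max(0, a+b−1)] → w = 0.00
R3 (z=22.0): heavy=0.49, cold=0.94; AND[max(0, a+b−1)] → w = 0.43
R4 (z=6.0): heavy=0.49, normal=0.08; AND[max(0, a+b−1)] → w = 0.00
R5 (z=3.0): ¬heavy=1−0.49=0.51, high=0.91, normal=0.08; AND[max(0, a+b−1)] → w = 0.00
Weighted average = (0.00·15.6 + 0.00·11.0 + 0.43·22.0 + 0.00·6.0 + 0.00·3.0) / (0.00 + 0.00 + 0.43 + 0.00 + 0.00)
  = 9.4600 / 0.4300 = 22.000

22.000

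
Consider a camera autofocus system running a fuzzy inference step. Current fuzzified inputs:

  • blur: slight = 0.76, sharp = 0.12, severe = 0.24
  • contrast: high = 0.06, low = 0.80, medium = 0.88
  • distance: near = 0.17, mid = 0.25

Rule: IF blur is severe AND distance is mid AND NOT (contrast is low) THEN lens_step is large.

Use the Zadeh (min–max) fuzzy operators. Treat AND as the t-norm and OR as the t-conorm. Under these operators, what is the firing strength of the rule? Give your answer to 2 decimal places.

firing strength: severe=0.24, mid=0.25, ¬low=1−0.80=0.20; AND[min(a, b)] → w = 0.20

0.20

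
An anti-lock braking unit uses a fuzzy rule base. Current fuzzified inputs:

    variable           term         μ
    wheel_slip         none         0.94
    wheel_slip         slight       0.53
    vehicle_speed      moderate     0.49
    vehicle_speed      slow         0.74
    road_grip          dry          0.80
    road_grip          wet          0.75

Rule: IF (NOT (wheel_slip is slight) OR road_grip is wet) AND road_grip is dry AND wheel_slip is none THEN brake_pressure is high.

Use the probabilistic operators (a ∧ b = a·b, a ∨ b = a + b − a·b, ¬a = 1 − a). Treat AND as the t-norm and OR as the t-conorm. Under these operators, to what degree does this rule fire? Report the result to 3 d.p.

firing strength: (¬slight=1−0.53=0.47 OR wet=0.75) = 0.8675; AND[a·b] with dry=0.80, none=0.94 → w = 0.6524

0.652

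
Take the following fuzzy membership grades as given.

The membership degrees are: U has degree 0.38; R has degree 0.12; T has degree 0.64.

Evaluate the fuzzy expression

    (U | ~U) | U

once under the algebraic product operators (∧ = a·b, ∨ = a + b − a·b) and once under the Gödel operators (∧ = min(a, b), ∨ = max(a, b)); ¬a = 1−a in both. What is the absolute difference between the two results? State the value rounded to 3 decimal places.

Under algebraic product:
  ~U = 1 − 0.3800 = 0.6200
  U | ~U = a + b − a·b on (0.3800, 0.6200) = 0.7644
  (U | ~U) | U = a + b − a·b on (0.7644, 0.3800) = 0.8539
  → value = 0.8539
Under Gödel:
  ~U = 1 − 0.38 = 0.62
  U | ~U = max(a, b) on (0.38, 0.62) = 0.62
  (U | ~U) | U = max(a, b) on (0.62, 0.38) = 0.62
  → value = 0.6200
|0.8539 − 0.6200| = 0.234

0.234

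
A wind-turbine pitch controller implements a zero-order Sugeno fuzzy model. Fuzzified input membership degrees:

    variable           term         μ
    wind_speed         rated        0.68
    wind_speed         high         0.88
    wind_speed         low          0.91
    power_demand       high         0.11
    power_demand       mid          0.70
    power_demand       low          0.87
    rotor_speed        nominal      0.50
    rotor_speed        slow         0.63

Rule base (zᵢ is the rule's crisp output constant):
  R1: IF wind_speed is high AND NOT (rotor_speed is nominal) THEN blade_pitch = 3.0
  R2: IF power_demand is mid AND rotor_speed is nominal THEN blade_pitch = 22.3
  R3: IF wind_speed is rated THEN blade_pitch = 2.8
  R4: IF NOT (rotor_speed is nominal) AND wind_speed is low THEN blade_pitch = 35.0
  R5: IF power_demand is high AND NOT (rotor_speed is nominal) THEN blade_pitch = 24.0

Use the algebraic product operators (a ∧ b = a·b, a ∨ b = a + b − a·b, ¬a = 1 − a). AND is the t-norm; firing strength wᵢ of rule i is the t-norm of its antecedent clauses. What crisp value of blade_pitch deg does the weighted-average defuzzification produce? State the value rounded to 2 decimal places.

14.28

R1 (z=3.0): high=0.88, ¬nominal=1−0.50=0.50; AND[a·b] → w = 0.4400
R2 (z=22.3): mid=0.70, nominal=0.50; AND[a·b] → w = 0.3500
R3 (z=2.8): rated=0.68 → w = 0.6800
R4 (z=35.0): ¬nominal=1−0.50=0.50, low=0.91; AND[a·b] → w = 0.4550
R5 (z=24.0): high=0.11, ¬nominal=1−0.50=0.50; AND[a·b] → w = 0.0550
Weighted average = (0.4400·3.0 + 0.3500·22.3 + 0.6800·2.8 + 0.4550·35.0 + 0.0550·24.0) / (0.4400 + 0.3500 + 0.6800 + 0.4550 + 0.0550)
  = 28.2740 / 1.9800 = 14.28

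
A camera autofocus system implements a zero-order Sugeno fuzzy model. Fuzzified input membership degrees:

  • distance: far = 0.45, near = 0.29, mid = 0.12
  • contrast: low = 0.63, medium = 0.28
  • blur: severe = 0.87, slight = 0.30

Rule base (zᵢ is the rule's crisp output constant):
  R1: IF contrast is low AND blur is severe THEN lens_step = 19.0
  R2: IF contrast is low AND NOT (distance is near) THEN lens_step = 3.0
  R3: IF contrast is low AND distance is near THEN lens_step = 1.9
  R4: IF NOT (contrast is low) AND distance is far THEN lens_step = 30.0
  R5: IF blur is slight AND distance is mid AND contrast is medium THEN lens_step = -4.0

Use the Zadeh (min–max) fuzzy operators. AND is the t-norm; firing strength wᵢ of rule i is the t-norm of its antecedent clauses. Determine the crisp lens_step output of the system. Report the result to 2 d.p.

12.27

R1 (z=19.0): low=0.63, severe=0.87; AND[min(a, b)] → w = 0.63
R2 (z=3.0): low=0.63, ¬near=1−0.29=0.71; AND[min(a, b)] → w = 0.63
R3 (z=1.9): low=0.63, near=0.29; AND[min(a, b)] → w = 0.29
R4 (z=30.0): ¬low=1−0.63=0.37, far=0.45; AND[min(a, b)] → w = 0.37
R5 (z=-4.0): slight=0.30, mid=0.12, medium=0.28; AND[min(a, b)] → w = 0.12
Weighted average = (0.63·19.0 + 0.63·3.0 + 0.29·1.9 + 0.37·30.0 + 0.12·-4.0) / (0.63 + 0.63 + 0.29 + 0.37 + 0.12)
  = 25.0310 / 2.0400 = 12.27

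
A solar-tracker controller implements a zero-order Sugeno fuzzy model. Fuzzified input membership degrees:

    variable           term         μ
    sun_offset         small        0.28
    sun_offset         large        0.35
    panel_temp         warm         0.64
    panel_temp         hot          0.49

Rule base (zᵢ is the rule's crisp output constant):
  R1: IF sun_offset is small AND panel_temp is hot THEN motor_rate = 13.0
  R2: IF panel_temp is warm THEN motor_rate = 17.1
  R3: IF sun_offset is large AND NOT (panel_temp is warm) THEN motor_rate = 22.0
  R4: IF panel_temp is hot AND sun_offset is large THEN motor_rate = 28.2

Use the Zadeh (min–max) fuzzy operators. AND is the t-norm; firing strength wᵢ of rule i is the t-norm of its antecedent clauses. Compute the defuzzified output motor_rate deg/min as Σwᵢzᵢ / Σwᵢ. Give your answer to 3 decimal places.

19.848

R1 (z=13.0): small=0.28, hot=0.49; AND[min(a, b)] → w = 0.28
R2 (z=17.1): warm=0.64 → w = 0.64
R3 (z=22.0): large=0.35, ¬warm=1−0.64=0.36; AND[min(a, b)] → w = 0.35
R4 (z=28.2): hot=0.49, large=0.35; AND[min(a, b)] → w = 0.35
Weighted average = (0.28·13.0 + 0.64·17.1 + 0.35·22.0 + 0.35·28.2) / (0.28 + 0.64 + 0.35 + 0.35)
  = 32.1540 / 1.6200 = 19.848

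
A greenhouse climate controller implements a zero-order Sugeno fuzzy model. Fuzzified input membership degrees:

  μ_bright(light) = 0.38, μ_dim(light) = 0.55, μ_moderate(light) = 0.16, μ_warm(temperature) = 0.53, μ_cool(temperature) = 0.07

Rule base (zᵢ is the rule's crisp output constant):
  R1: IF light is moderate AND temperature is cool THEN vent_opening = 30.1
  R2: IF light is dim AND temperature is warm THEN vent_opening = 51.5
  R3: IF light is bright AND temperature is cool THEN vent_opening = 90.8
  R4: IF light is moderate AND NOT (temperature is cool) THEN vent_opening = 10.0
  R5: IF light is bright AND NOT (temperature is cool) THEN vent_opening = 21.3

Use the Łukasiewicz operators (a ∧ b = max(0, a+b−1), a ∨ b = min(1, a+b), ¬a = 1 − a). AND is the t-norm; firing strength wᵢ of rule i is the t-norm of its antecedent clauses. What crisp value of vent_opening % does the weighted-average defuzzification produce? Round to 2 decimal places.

R1 (z=30.1): moderate=0.16, cool=0.07; AND[max(0, a+b−1)] → w = 0.00
R2 (z=51.5): dim=0.55, warm=0.53; AND[max(0, a+b−1)] → w = 0.08
R3 (z=90.8): bright=0.38, cool=0.07; AND[max(0, a+b−1)] → w = 0.00
R4 (z=10.0): moderate=0.16, ¬cool=1−0.07=0.93; AND[max(0, a+b−1)] → w = 0.09
R5 (z=21.3): bright=0.38, ¬cool=1−0.07=0.93; AND[max(0, a+b−1)] → w = 0.31
Weighted average = (0.00·30.1 + 0.08·51.5 + 0.00·90.8 + 0.09·10.0 + 0.31·21.3) / (0.00 + 0.08 + 0.00 + 0.09 + 0.31)
  = 11.6230 / 0.4800 = 24.21

24.21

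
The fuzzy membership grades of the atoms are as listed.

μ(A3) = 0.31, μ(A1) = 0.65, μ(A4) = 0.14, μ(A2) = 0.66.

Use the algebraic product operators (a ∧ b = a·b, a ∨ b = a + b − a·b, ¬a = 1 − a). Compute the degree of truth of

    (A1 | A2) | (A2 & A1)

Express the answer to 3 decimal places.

A1 | A2 = a + b − a·b on (0.6500, 0.6600) = 0.8810
A2 & A1 = a·b on (0.6600, 0.6500) = 0.4290
(A1 | A2) | (A2 & A1) = a + b − a·b on (0.8810, 0.4290) = 0.9321

0.932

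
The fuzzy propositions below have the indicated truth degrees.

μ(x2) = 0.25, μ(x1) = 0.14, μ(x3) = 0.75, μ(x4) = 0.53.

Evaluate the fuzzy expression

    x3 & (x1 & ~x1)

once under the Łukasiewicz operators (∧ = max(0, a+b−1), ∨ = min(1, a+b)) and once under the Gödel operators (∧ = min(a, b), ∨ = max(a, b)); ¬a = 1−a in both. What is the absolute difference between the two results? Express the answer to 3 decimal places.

0.140

Under Łukasiewicz:
  ~x1 = 1 − 0.14 = 0.86
  x1 & ~x1 = max(0, a+b−1) on (0.14, 0.86) = 0.00
  x3 & (x1 & ~x1) = max(0, a+b−1) on (0.75, 0.00) = 0.00
  → value = 0.0000
Under Gödel:
  ~x1 = 1 − 0.14 = 0.86
  x1 & ~x1 = min(a, b) on (0.14, 0.86) = 0.14
  x3 & (x1 & ~x1) = min(a, b) on (0.75, 0.14) = 0.14
  → value = 0.1400
|0.0000 − 0.1400| = 0.140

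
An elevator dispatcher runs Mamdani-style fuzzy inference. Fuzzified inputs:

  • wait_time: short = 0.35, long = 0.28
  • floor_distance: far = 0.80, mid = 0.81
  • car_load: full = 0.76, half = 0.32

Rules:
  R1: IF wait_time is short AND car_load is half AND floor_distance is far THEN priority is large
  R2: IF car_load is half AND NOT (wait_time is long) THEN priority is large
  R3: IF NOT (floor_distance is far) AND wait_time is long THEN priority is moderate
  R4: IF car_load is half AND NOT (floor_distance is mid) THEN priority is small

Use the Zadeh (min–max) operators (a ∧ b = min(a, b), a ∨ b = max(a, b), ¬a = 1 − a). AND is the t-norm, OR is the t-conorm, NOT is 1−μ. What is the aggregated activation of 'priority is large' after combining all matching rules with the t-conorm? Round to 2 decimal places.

R1: short=0.35, half=0.32, far=0.80; AND[min(a, b)] → w = 0.32
R2: half=0.32, ¬long=1−0.28=0.72; AND[min(a, b)] → w = 0.32
R3: ¬far=1−0.80=0.20, long=0.28; AND[min(a, b)] → w = 0.20
R4: half=0.32, ¬mid=1−0.81=0.19; AND[min(a, b)] → w = 0.19
Rules with consequent 'large': {R1, R2} → strengths 0.32, 0.32
Aggregate via t-conorm [max(a, b)]: 0.32

0.32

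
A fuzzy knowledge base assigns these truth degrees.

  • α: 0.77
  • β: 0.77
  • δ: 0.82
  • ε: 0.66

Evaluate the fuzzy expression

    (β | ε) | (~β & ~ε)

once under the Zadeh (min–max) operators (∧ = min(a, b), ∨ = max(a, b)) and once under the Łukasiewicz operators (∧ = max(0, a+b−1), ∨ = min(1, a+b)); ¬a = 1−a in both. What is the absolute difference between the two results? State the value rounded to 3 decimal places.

0.230

Under Zadeh (min–max):
  β | ε = max(a, b) on (0.77, 0.66) = 0.77
  ~β = 1 − 0.77 = 0.23
  ~ε = 1 − 0.66 = 0.34
  ~β & ~ε = min(a, b) on (0.23, 0.34) = 0.23
  (β | ε) | (~β & ~ε) = max(a, b) on (0.77, 0.23) = 0.77
  → value = 0.7700
Under Łukasiewicz:
  β | ε = min(1, a+b) on (0.77, 0.66) = 1.00
  ~β = 1 − 0.77 = 0.23
  ~ε = 1 − 0.66 = 0.34
  ~β & ~ε = max(0, a+b−1) on (0.23, 0.34) = 0.00
  (β | ε) | (~β & ~ε) = min(1, a+b) on (1.00, 0.00) = 1.00
  → value = 1.0000
|0.7700 − 1.0000| = 0.230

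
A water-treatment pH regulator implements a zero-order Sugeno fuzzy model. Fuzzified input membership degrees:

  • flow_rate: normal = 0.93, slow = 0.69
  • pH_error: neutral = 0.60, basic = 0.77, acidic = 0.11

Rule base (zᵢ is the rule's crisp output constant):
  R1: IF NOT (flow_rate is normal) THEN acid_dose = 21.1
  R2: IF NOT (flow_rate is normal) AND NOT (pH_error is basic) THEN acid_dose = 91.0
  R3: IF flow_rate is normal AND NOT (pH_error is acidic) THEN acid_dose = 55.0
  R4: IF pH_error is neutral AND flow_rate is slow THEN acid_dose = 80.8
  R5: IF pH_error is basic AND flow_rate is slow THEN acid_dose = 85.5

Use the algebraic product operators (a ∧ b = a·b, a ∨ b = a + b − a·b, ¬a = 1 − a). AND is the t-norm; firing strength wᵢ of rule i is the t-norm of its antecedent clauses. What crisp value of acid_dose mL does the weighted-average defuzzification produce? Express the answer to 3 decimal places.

68.497

R1 (z=21.1): ¬normal=1−0.93=0.07 → w = 0.0700
R2 (z=91.0): ¬normal=1−0.93=0.07, ¬basic=1−0.77=0.23; AND[a·b] → w = 0.0161
R3 (z=55.0): normal=0.93, ¬acidic=1−0.11=0.89; AND[a·b] → w = 0.8277
R4 (z=80.8): neutral=0.60, slow=0.69; AND[a·b] → w = 0.4140
R5 (z=85.5): basic=0.77, slow=0.69; AND[a·b] → w = 0.5313
Weighted average = (0.0700·21.1 + 0.0161·91.0 + 0.8277·55.0 + 0.4140·80.8 + 0.5313·85.5) / (0.0700 + 0.0161 + 0.8277 + 0.4140 + 0.5313)
  = 127.3430 / 1.8591 = 68.497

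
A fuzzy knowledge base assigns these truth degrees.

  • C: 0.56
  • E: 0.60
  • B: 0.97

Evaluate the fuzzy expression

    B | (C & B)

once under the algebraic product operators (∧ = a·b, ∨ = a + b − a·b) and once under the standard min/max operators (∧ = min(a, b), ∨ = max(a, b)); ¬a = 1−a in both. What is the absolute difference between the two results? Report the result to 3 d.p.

0.016

Under algebraic product:
  C & B = a·b on (0.5600, 0.9700) = 0.5432
  B | (C & B) = a + b − a·b on (0.9700, 0.5432) = 0.9863
  → value = 0.9863
Under standard min/max:
  C & B = min(a, b) on (0.56, 0.97) = 0.56
  B | (C & B) = max(a, b) on (0.97, 0.56) = 0.97
  → value = 0.9700
|0.9863 − 0.9700| = 0.016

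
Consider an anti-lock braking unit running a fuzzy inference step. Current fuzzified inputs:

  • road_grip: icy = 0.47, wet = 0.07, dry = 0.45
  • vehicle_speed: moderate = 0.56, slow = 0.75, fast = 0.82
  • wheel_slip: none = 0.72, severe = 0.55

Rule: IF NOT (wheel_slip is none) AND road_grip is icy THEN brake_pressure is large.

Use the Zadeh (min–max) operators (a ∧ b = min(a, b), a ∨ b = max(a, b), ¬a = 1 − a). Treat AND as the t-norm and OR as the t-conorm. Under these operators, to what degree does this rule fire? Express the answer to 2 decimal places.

0.28

firing strength: ¬none=1−0.72=0.28, icy=0.47; AND[min(a, b)] → w = 0.28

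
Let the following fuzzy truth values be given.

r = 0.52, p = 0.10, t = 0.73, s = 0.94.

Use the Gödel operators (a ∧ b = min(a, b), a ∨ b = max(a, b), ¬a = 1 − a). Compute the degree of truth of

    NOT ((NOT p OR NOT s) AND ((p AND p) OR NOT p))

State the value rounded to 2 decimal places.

NOT p = 1 − 0.10 = 0.90
NOT s = 1 − 0.94 = 0.06
NOT p OR NOT s = max(a, b) on (0.90, 0.06) = 0.90
p AND p = min(a, b) on (0.10, 0.10) = 0.10
NOT p = 1 − 0.10 = 0.90
(p AND p) OR NOT p = max(a, b) on (0.10, 0.90) = 0.90
(NOT p OR NOT s) AND ((p AND p) OR NOT p) = min(a, b) on (0.90, 0.90) = 0.90
NOT ((NOT p OR NOT s) AND ((p AND p) OR NOT p)) = 1 − 0.90 = 0.10

0.10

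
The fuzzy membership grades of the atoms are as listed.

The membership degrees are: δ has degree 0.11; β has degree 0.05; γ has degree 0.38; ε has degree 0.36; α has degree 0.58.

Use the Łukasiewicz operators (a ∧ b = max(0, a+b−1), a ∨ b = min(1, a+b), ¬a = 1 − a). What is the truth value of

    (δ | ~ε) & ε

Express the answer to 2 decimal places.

0.11

~ε = 1 − 0.36 = 0.64
δ | ~ε = min(1, a+b) on (0.11, 0.64) = 0.75
(δ | ~ε) & ε = max(0, a+b−1) on (0.75, 0.36) = 0.11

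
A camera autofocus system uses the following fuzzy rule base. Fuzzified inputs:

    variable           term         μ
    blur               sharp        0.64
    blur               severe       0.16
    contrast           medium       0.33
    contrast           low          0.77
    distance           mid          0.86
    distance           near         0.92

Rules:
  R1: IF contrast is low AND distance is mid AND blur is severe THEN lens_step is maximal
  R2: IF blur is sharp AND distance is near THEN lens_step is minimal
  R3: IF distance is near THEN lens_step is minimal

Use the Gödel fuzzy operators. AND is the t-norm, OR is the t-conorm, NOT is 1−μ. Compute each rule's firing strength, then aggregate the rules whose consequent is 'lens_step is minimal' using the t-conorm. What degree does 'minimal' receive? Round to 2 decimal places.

R1: low=0.77, mid=0.86, severe=0.16; AND[min(a, b)] → w = 0.16
R2: sharp=0.64, near=0.92; AND[min(a, b)] → w = 0.64
R3: near=0.92 → w = 0.92
Rules with consequent 'minimal': {R2, R3} → strengths 0.64, 0.92
Aggregate via t-conorm [max(a, b)]: 0.92

0.92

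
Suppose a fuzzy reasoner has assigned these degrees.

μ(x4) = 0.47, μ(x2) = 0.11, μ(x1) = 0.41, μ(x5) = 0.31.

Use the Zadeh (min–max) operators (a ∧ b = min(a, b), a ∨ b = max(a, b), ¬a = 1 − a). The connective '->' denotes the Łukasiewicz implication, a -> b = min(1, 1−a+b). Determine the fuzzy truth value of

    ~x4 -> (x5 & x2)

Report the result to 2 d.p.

0.58

~x4 = 1 − 0.47 = 0.53
x5 & x2 = min(a, b) on (0.31, 0.11) = 0.11
~x4 -> (x5 & x2)  [Łukasiewicz: min(1, 1−a+b)] with a=0.53, b=0.11 → 0.58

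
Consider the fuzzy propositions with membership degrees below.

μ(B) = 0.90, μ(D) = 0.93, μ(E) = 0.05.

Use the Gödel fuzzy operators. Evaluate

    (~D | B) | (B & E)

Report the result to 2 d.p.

~D = 1 − 0.93 = 0.07
~D | B = max(a, b) on (0.07, 0.90) = 0.90
B & E = min(a, b) on (0.90, 0.05) = 0.05
(~D | B) | (B & E) = max(a, b) on (0.90, 0.05) = 0.90

0.90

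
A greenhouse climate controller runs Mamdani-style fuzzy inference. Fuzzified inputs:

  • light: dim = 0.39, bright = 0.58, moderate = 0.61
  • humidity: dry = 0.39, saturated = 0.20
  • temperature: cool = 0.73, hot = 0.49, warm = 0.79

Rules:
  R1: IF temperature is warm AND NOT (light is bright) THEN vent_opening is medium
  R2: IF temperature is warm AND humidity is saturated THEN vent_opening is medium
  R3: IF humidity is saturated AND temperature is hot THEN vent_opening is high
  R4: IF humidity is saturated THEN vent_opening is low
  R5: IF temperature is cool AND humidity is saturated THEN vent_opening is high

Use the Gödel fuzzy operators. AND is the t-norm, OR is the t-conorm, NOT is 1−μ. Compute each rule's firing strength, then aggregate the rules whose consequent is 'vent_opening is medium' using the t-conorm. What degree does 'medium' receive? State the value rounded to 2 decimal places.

R1: warm=0.79, ¬bright=1−0.58=0.42; AND[min(a, b)] → w = 0.42
R2: warm=0.79, saturated=0.20; AND[min(a, b)] → w = 0.20
R3: saturated=0.20, hot=0.49; AND[min(a, b)] → w = 0.20
R4: saturated=0.20 → w = 0.20
R5: cool=0.73, saturated=0.20; AND[min(a, b)] → w = 0.20
Rules with consequent 'medium': {R1, R2} → strengths 0.42, 0.20
Aggregate via t-conorm [max(a, b)]: 0.42

0.42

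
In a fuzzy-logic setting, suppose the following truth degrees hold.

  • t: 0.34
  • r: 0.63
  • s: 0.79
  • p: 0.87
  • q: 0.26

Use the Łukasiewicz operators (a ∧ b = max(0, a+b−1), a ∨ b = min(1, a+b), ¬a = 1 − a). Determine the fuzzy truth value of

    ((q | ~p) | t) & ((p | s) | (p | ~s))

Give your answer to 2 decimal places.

0.73

~p = 1 − 0.87 = 0.13
q | ~p = min(1, a+b) on (0.26, 0.13) = 0.39
(q | ~p) | t = min(1, a+b) on (0.39, 0.34) = 0.73
p | s = min(1, a+b) on (0.87, 0.79) = 1.00
~s = 1 − 0.79 = 0.21
p | ~s = min(1, a+b) on (0.87, 0.21) = 1.00
(p | s) | (p | ~s) = min(1, a+b) on (1.00, 1.00) = 1.00
((q | ~p) | t) & ((p | s) | (p | ~s)) = max(0, a+b−1) on (0.73, 1.00) = 0.73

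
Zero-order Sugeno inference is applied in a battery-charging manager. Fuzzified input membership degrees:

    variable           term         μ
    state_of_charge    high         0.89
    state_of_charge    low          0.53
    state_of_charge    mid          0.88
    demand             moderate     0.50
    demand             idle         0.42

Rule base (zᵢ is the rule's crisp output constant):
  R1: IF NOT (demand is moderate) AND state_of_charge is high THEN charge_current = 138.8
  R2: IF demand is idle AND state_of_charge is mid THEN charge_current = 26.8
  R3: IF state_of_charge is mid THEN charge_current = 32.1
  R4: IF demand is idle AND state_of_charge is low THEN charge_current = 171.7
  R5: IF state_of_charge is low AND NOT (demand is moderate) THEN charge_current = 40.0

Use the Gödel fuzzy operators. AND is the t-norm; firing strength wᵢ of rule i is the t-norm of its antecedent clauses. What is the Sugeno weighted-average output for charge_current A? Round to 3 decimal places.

73.904

R1 (z=138.8): ¬moderate=1−0.50=0.50, high=0.89; AND[min(a, b)] → w = 0.50
R2 (z=26.8): idle=0.42, mid=0.88; AND[min(a, b)] → w = 0.42
R3 (z=32.1): mid=0.88 → w = 0.88
R4 (z=171.7): idle=0.42, low=0.53; AND[min(a, b)] → w = 0.42
R5 (z=40.0): low=0.53, ¬moderate=1−0.50=0.50; AND[min(a, b)] → w = 0.50
Weighted average = (0.50·138.8 + 0.42·26.8 + 0.88·32.1 + 0.42·171.7 + 0.50·40.0) / (0.50 + 0.42 + 0.88 + 0.42 + 0.50)
  = 201.0180 / 2.7200 = 73.904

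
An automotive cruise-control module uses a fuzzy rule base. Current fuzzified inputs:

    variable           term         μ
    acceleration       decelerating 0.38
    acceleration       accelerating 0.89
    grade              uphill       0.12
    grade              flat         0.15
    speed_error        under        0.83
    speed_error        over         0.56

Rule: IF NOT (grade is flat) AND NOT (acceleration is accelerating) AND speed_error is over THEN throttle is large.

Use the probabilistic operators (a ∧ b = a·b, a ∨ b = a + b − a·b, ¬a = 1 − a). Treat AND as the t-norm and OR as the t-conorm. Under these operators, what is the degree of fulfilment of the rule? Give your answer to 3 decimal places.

0.052

firing strength: ¬flat=1−0.15=0.85, ¬accelerating=1−0.89=0.11, over=0.56; AND[a·b] → w = 0.0524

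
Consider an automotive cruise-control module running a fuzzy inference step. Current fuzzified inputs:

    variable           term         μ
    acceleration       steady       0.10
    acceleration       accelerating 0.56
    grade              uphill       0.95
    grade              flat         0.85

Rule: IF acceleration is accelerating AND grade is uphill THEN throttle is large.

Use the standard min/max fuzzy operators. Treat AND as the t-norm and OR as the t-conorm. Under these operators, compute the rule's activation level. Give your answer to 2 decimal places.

0.56

firing strength: accelerating=0.56, uphill=0.95; AND[min(a, b)] → w = 0.56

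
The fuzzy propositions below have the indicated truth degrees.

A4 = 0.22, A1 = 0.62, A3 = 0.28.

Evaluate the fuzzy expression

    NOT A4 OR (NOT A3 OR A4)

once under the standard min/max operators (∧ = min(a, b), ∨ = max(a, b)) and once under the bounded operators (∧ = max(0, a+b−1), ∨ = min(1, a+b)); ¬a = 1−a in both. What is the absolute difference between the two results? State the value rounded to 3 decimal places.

Under standard min/max:
  NOT A4 = 1 − 0.22 = 0.78
  NOT A3 = 1 − 0.28 = 0.72
  NOT A3 OR A4 = max(a, b) on (0.72, 0.22) = 0.72
  NOT A4 OR (NOT A3 OR A4) = max(a, b) on (0.78, 0.72) = 0.78
  → value = 0.7800
Under bounded:
  NOT A4 = 1 − 0.22 = 0.78
  NOT A3 = 1 − 0.28 = 0.72
  NOT A3 OR A4 = min(1, a+b) on (0.72, 0.22) = 0.94
  NOT A4 OR (NOT A3 OR A4) = min(1, a+b) on (0.78, 0.94) = 1.00
  → value = 1.0000
|0.7800 − 1.0000| = 0.220

0.220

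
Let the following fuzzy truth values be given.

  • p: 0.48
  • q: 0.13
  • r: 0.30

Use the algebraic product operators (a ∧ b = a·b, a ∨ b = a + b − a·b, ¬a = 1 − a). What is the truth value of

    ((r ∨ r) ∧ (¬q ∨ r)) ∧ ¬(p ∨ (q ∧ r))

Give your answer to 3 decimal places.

0.232

r ∨ r = a + b − a·b on (0.3000, 0.3000) = 0.5100
¬q = 1 − 0.1300 = 0.8700
¬q ∨ r = a + b − a·b on (0.8700, 0.3000) = 0.9090
(r ∨ r) ∧ (¬q ∨ r) = a·b on (0.5100, 0.9090) = 0.4636
q ∧ r = a·b on (0.1300, 0.3000) = 0.0390
p ∨ (q ∧ r) = a + b − a·b on (0.4800, 0.0390) = 0.5003
¬(p ∨ (q ∧ r)) = 1 − 0.5003 = 0.4997
((r ∨ r) ∧ (¬q ∨ r)) ∧ ¬(p ∨ (q ∧ r)) = a·b on (0.4636, 0.4997) = 0.2317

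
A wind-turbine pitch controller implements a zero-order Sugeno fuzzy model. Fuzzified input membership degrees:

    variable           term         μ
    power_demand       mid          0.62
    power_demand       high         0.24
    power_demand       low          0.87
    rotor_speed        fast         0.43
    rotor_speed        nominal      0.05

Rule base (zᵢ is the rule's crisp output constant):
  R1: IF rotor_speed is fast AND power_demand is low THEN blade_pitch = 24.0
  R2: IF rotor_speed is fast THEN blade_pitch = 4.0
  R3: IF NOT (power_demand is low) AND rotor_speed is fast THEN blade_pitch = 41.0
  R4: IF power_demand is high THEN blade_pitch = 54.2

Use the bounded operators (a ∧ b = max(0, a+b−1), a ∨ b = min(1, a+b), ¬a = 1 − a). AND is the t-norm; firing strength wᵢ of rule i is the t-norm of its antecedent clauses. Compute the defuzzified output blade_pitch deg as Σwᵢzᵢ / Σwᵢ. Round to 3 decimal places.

R1 (z=24.0): fast=0.43, low=0.87; AND[max(0, a+b−1)] → w = 0.30
R2 (z=4.0): fast=0.43 → w = 0.43
R3 (z=41.0): ¬low=1−0.87=0.13, fast=0.43; AND[max(0, a+b−1)] → w = 0.00
R4 (z=54.2): high=0.24 → w = 0.24
Weighted average = (0.30·24.0 + 0.43·4.0 + 0.00·41.0 + 0.24·54.2) / (0.30 + 0.43 + 0.00 + 0.24)
  = 21.9280 / 0.9700 = 22.606

22.606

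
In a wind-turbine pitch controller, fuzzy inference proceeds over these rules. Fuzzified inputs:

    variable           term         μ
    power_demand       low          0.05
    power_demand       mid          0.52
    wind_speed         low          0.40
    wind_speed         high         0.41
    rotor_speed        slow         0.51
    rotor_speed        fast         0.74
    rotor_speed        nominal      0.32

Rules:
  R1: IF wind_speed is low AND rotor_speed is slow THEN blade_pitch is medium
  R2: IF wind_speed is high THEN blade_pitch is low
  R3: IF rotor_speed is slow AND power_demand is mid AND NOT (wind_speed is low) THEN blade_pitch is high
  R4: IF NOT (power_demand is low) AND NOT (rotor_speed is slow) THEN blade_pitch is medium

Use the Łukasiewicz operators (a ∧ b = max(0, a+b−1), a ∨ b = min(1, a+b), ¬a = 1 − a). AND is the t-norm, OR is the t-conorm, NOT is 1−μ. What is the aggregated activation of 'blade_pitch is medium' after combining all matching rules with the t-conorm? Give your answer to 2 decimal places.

R1: low=0.40, slow=0.51; AND[max(0, a+b−1)] → w = 0.00
R2: high=0.41 → w = 0.41
R3: slow=0.51, mid=0.52, ¬low=1−0.40=0.60; AND[max(0, a+b−1)] → w = 0.00
R4: ¬low=1−0.05=0.95, ¬slow=1−0.51=0.49; AND[max(0, a+b−1)] → w = 0.44
Rules with consequent 'medium': {R1, R4} → strengths 0.00, 0.44
Aggregate via t-conorm [min(1, a+b)]: 0.44

0.44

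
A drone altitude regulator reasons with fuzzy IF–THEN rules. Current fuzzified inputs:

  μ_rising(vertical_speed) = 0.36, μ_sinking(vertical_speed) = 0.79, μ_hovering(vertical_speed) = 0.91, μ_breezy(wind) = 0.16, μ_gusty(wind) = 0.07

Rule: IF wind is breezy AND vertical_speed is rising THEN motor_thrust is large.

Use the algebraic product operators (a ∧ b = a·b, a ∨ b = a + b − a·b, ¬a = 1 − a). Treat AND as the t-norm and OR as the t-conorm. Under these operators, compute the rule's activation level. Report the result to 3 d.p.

firing strength: breezy=0.16, rising=0.36; AND[a·b] → w = 0.0576

0.058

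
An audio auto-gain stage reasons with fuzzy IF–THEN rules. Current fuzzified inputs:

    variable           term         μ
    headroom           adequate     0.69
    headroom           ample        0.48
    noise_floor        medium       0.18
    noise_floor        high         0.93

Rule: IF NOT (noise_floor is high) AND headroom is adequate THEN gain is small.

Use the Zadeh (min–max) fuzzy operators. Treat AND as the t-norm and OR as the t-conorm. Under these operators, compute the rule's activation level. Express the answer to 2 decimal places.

firing strength: ¬high=1−0.93=0.07, adequate=0.69; AND[min(a, b)] → w = 0.07

0.07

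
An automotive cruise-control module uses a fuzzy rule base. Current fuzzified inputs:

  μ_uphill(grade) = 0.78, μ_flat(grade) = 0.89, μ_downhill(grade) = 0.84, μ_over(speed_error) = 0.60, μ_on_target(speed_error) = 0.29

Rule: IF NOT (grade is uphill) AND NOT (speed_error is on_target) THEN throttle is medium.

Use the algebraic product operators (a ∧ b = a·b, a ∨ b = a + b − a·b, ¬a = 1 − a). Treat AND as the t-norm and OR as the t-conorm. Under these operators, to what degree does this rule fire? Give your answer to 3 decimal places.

0.156

firing strength: ¬uphill=1−0.78=0.22, ¬on_target=1−0.29=0.71; AND[a·b] → w = 0.1562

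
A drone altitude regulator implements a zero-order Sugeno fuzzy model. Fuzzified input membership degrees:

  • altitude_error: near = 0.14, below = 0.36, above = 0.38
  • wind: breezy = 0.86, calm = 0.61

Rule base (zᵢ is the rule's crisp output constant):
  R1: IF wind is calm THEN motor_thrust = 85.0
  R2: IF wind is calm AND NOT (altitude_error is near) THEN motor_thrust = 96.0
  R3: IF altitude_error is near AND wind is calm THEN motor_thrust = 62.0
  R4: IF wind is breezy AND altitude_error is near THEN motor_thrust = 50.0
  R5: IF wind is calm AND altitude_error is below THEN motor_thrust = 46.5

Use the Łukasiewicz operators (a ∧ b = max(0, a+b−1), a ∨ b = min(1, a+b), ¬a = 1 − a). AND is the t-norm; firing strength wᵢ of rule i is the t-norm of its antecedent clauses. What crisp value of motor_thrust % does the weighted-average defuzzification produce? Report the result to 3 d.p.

89.787

R1 (z=85.0): calm=0.61 → w = 0.61
R2 (z=96.0): calm=0.61, ¬near=1−0.14=0.86; AND[max(0, a+b−1)] → w = 0.47
R3 (z=62.0): near=0.14, calm=0.61; AND[max(0, a+b−1)] → w = 0.00
R4 (z=50.0): breezy=0.86, near=0.14; AND[max(0, a+b−1)] → w = 0.00
R5 (z=46.5): calm=0.61, below=0.36; AND[max(0, a+b−1)] → w = 0.00
Weighted average = (0.61·85.0 + 0.47·96.0 + 0.00·62.0 + 0.00·50.0 + 0.00·46.5) / (0.61 + 0.47 + 0.00 + 0.00 + 0.00)
  = 96.9700 / 1.0800 = 89.787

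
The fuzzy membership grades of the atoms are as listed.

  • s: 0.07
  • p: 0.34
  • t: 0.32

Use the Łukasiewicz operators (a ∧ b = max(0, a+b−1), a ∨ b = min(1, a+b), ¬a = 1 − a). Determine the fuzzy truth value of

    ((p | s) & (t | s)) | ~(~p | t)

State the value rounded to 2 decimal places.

0.02

p | s = min(1, a+b) on (0.34, 0.07) = 0.41
t | s = min(1, a+b) on (0.32, 0.07) = 0.39
(p | s) & (t | s) = max(0, a+b−1) on (0.41, 0.39) = 0.00
~p = 1 − 0.34 = 0.66
~p | t = min(1, a+b) on (0.66, 0.32) = 0.98
~(~p | t) = 1 − 0.98 = 0.02
((p | s) & (t | s)) | ~(~p | t) = min(1, a+b) on (0.00, 0.02) = 0.02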